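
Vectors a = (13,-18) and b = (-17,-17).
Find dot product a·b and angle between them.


a·b = 13*(-17) - 18*(-17) = -221 + 306 = 85
|a| = sqrt(169+324) = 22.2036
|b| = sqrt(289+289) = 24.0416
cos(theta) = 85/(sqrt(493)*sqrt(578)) = 85/sqrt(284954) = 0.159232
theta = arccos(85/sqrt(284954)) = 80.8377 degrees

a·b = 85, theta = 80.8377 deg


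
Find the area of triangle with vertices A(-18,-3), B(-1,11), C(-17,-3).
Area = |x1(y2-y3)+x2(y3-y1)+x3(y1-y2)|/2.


-18*(11+ 3) = -252
-1*(-3+ 3) = 0
-17*(-3-11) = 238
sum = -14
Area = |-14|/2 = 7.0000

7.0000 sq units


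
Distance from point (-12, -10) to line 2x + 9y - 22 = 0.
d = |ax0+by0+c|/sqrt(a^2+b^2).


|2*(-12) + 9*(-10) - 22| = |-136| = 136
sqrt(4 + 81) = sqrt(85) = 9.2195
d = 136/sqrt(85) = 14.7513

14.7513


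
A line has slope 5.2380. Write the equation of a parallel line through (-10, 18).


Parallel lines have equal slopes.
m2 = 5.2380
b2 = 18 - 5.2380*(-10) = 70.3800

y = 5.2380x + 70.3800


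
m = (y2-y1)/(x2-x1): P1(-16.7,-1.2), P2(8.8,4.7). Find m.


dy = 4.7 + 1.2 = 5.9
dx = 8.8 + 16.7 = 25.5
m = 5.9/25.5 = 0.2314

m = 0.2314


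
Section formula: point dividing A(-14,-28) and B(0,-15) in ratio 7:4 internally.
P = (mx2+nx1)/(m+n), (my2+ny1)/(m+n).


Px = (7*0 + 4*(-14))/11 = -56/11 = -5.0909
Py = (7*(-15) + 4*(-28))/11 = -217/11 = -19.7273

P = (-5.0909, -19.7273)


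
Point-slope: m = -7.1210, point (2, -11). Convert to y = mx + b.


y + 11 = -7.1210(x - 2)
y = -7.1210x - 11 + 7.1210*2
y = -7.1210x + 3.2420

y = -7.1210x + 3.2420


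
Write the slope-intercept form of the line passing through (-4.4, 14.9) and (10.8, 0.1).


m = (-14.8)/(15.2) = -0.9737
b = y1 - m*x1 = 14.9 - (-14.8*(-4.4))/(15.2) = 14.9 - 4.2842 = 10.6158

y = -0.9737x + 10.6158


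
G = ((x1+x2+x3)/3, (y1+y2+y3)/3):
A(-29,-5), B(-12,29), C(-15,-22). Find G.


Gx = (-29- 12- 15)/3 = -56/3 = -18.6667
Gy = (-5+29- 22)/3 = 2/3 = 0.6667

G = (-18.6667, 0.6667)


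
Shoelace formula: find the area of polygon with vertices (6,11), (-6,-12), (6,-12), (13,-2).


sum(xi*y_{i+1}) = 6*(-12) - 6*(-12) + 6*(-2) + 13*11 = 131
sum(yi*x_{i+1}) = 11*(-6) - 12*6 - 12*13 - 2*6 = -306
Area = |131 + 306|/2 = 437/2 = 218.5000

218.5000 sq units


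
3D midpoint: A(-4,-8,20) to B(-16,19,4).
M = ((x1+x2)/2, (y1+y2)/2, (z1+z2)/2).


Mx = (-4- 16)/2 = -10.0000
My = (-8+19)/2 = 5.5000
Mz = (20+4)/2 = 12.0000

M = (-10.0000, 5.5000, 12.0000)


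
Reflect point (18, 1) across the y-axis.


Reflection rule for y-axis: (-x, y)
(18, 1) -> (-18, 1)

(-18, 1)


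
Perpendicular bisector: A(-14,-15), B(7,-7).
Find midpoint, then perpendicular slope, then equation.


Midpoint = (-3.5, -11)
Slope of AB = dy/dx = 8/21 = 0.3810
Perp slope = -dx/dy = -21/8 = -2.6250
b = My - (perp slope)*Mx = -11 + (21*(-3.5))/8 = -11 - 9.1875 = -20.1875

y = -2.6250x - 20.1875


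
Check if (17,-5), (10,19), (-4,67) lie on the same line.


17*(19-67) + 10*(67+ 5) - 4*(-5-19)
= -816 + 720 + 96 = 0

Yes, collinear (determinant = 0)


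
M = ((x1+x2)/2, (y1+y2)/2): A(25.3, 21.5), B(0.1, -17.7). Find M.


Mx = (25.3 + 0.1)/2 = 25.4/2 = 12.7000
My = (21.5 - 17.7)/2 = 3.8/2 = 1.9000

(12.7000, 1.9000)


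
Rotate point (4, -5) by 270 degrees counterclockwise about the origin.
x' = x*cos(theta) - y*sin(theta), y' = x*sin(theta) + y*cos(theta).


cos(270) = 0, sin(270) = -1
x' = 4*0 + 5*(-1) = -5
y' = 4*(-1) - 5*0 = -4

(-5, -4)


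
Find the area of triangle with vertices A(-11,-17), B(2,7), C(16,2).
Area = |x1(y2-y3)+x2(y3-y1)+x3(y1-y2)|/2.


-11*(7-2) = -55
2*(2+ 17) = 38
16*(-17-7) = -384
sum = -401
Area = |-401|/2 = 200.5000

200.5000 sq units


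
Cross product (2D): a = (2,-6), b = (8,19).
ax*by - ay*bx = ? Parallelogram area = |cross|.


cross = 2*19 + 6*8 = 38 + 48 = 86
Parallelogram area = |86| = 86

cross = 86, parallelogram area = 86


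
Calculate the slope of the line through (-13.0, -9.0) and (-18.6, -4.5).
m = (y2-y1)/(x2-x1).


dy = -4.5 + 9.0 = 4.5
dx = -18.6 + 13.0 = -5.6
m = 4.5/(-5.6) = -0.8036

m = -0.8036


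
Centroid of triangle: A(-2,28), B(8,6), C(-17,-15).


Gx = (-2+8- 17)/3 = -11/3 = -3.6667
Gy = (28+6- 15)/3 = 19/3 = 6.3333

G = (-3.6667, 6.3333)


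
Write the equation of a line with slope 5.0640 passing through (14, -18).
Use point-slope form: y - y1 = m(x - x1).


y + 18 = 5.0640(x - 14)
y = 5.0640x - 18 - 5.0640*14
y = 5.0640x - 88.8960

y = 5.0640x - 88.8960


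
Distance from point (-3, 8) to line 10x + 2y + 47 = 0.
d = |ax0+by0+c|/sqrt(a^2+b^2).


|10*(-3) + 2*8 + 47| = |33| = 33
sqrt(100 + 4) = sqrt(104) = 10.1980
d = 33/sqrt(104) = 3.2359

3.2359


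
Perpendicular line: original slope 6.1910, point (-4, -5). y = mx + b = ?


Perpendicular slope = -1/m1 = -1/6.1910 = -0.1615
b2 = y0 - m2*x0 = -5 - 4/6.1910 = -5 - 0.6461 = -5.6461

y = -0.1615x - 5.6461


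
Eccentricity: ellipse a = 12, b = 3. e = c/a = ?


c = sqrt(144-9) = sqrt(135) = 11.6190
e = c/a = sqrt(135)/12 = 0.9682

e = 0.9682


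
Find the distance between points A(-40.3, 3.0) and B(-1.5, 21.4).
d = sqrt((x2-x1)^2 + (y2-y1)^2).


dx = -1.5 + 40.3 = 38.8
dy = 21.4 - 3.0 = 18.4
d = sqrt(1505.44 + 338.56) = sqrt(1844) = 42.9418

42.9418


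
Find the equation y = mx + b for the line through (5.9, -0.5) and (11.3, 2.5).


m = (3.0)/(5.4) = 0.5556
b = y1 - m*x1 = -0.5 - (3.0*5.9)/(5.4) = -0.5 - 3.2778 = -3.7778

y = 0.5556x - 3.7778


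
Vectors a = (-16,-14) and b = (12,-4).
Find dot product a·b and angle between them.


a·b = -16*12 - 14*(-4) = -192 + 56 = -136
|a| = sqrt(256+196) = 21.2603
|b| = sqrt(144+16) = 12.6491
cos(theta) = -136/(sqrt(452)*sqrt(160)) = -136/sqrt(72320) = -0.505719
theta = arccos(-136/sqrt(72320)) = 120.3791 degrees

a·b = -136, theta = 120.3791 deg


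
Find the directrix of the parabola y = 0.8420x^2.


a = 0.8420
1/(4a) = 0.2969
directrix: y = -0.2969 = -0.2969

y = -0.2969


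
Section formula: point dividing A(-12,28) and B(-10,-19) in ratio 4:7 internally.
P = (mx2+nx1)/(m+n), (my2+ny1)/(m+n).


Px = (4*(-10) + 7*(-12))/11 = -124/11 = -11.2727
Py = (4*(-19) + 7*28)/11 = 120/11 = 10.9091

P = (-11.2727, 10.9091)


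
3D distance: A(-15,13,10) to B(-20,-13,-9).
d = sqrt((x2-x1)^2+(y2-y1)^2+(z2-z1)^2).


dx=-5, dy=-26, dz=-19
d = sqrt(25+676+361) = sqrt(1062) = 32.5883

32.5883


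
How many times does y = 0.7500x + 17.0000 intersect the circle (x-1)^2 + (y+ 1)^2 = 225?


Substitute y = 0.7500x + 17.0000: (x-1)^2 + (0.7500x+17.0000+ 1)^2 = 225
Expand to Ax^2 + Bx + C = 0, where b-k = 18
A = 1+m^2 = 1.5625
B = 2(m(b-k) - h) = 2(0.7500*18 - 1) = 25
C = h^2 + (b-k)^2 - r^2 = 1 + 324 - 225 = 100
disc = B^2-4AC = 625.0000 - 625.0000 = 0
disc = 0

1 intersection point (tangent)


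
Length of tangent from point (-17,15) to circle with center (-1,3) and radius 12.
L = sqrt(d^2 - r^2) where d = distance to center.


d = sqrt((-17+ 1)^2 + (15-3)^2) = sqrt(256+144) = 20.0000
L = sqrt(400.0000 - 144) = sqrt(256.0000) = 16.0000

16.0000


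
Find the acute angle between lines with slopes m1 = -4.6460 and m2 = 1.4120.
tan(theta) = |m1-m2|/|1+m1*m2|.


m1-m2 = -6.058
1+m1*m2 = -5.560152
tan(theta) = |-6.058/(-5.560152)| = 1.089539
theta = arctan(|-6.058/(-5.560152)|) = 47.4537 degrees (acute angle)

47.4537 degrees


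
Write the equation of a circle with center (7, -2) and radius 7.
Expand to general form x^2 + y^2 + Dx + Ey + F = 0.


(x-7)^2 + (y+ 2)^2 = 7^2
D = -2h = -14, E = -2k = 4
F = h^2+k^2-r^2 = 49+4-49 = 4

x^2 + y^2 - 14x + 4y + 4 = 0


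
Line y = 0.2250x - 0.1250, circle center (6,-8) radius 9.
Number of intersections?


Substitute y = 0.2250x - 0.1250: (x-6)^2 + (0.2250x- 0.1250+ 8)^2 = 81
Expand to Ax^2 + Bx + C = 0, where b-k = 7.875
A = 1+m^2 = 1.050625
B = 2(m(b-k) - h) = 2(0.2250*7.875 - 6) = -8.45625
C = h^2 + (b-k)^2 - r^2 = 36 + 62.015625 - 81 = 17.015625
disc = B^2-4AC = 71.5082 - 71.5082 = 0
disc = 0

1 intersection point (tangent)


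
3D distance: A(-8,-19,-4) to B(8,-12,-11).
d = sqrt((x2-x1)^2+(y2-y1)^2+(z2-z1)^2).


dx=16, dy=7, dz=-7
d = sqrt(256+49+49) = sqrt(354) = 18.8149

18.8149


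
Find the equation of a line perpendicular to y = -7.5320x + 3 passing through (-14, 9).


Perpendicular slope = -1/m1 = -1/(-7.5320) = 0.1328
b2 = y0 - m2*x0 = 9 - 14/(-7.5320) = 9 + 1.8587 = 10.8587

y = 0.1328x + 10.8587


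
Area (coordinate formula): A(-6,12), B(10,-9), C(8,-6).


-6*(-9+ 6) = 18
10*(-6-12) = -180
8*(12+ 9) = 168
sum = 6
Area = |6|/2 = 3.0000

3.0000 sq units


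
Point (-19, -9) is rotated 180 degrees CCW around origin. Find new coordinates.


cos(180) = -1, sin(180) = 0
x' = -19*(-1) + 9*0 = 19
y' = -19*0 - 9*(-1) = 9

(19, 9)


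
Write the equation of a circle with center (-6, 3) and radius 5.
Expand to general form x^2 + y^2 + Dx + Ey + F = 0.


(x+ 6)^2 + (y-3)^2 = 5^2
D = -2h = 12, E = -2k = -6
F = h^2+k^2-r^2 = 36+9-25 = 20

x^2 + y^2 + 12x - 6y + 20 = 0


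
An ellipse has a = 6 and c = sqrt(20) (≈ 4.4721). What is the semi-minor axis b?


b^2 = 6^2 - (sqrt(20))^2 = 36 - 20 = 16
b = sqrt(16) = 4

b = 4


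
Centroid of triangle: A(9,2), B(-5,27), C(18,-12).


Gx = (9- 5+18)/3 = 22/3 = 7.3333
Gy = (2+27- 12)/3 = 17/3 = 5.6667

G = (7.3333, 5.6667)


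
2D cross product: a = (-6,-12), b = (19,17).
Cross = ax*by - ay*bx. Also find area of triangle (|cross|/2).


cross = -6*17 + 12*19 = -102 + 228 = 126
Triangle area = |126|/2 = 126/2 = 63.0000

cross = 126, triangle area = 63.0000


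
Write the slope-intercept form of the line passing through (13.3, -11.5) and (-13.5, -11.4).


m = (0.1)/(-26.8) = -0.0037
b = y1 - m*x1 = -11.5 - (0.1*13.3)/(-26.8) = -11.5 + 0.0496 = -11.4504

y = -0.0037x - 11.4504


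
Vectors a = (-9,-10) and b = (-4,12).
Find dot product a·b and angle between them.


a·b = -9*(-4) - 10*12 = 36 - 120 = -84
|a| = sqrt(81+100) = 13.4536
|b| = sqrt(16+144) = 12.6491
cos(theta) = -84/(sqrt(181)*sqrt(160)) = -84/sqrt(28960) = -0.493606
theta = arccos(-84/sqrt(28960)) = 119.5778 degrees

a·b = -84, theta = 119.5778 deg


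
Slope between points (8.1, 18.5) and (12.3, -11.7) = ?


dy = -11.7 - 18.5 = -30.2
dx = 12.3 - 8.1 = 4.2
m = -30.2/4.2 = -7.1905

m = -7.1905


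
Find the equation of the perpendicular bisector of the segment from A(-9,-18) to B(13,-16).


Midpoint = (2, -17)
Slope of AB = dy/dx = 2/22 = 0.0909
Perp slope = -dx/dy = -22/2 = -11.0000
b = My - (perp slope)*Mx = -17 + (22*2)/2 = -17 + 22.0000 = 5.0000

y = -11.0000x + 5.0000


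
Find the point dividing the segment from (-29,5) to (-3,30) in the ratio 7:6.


Px = (7*(-3) + 6*(-29))/13 = -195/13 = -15.0000
Py = (7*30 + 6*5)/13 = 240/13 = 18.4615

P = (-15.0000, 18.4615)


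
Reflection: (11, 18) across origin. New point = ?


Reflection rule for origin: (-x, -y)
(11, 18) -> (-11, -18)

(-11, -18)


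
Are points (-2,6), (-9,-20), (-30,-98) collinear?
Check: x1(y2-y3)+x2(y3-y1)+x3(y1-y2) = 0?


-2*(-20+ 98) - 9*(-98-6) - 30*(6+ 20)
= -156 + 936 - 780 = 0

Yes, collinear (determinant = 0)


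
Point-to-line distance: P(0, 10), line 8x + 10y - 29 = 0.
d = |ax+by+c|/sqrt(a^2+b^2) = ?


|8*0 + 10*10 - 29| = |71| = 71
sqrt(64 + 100) = sqrt(164) = 12.8062
d = 71/sqrt(164) = 5.5442

5.5442


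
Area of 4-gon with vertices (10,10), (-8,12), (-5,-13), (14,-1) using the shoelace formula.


sum(xi*y_{i+1}) = 10*12 - 8*(-13) - 5*(-1) + 14*10 = 369
sum(yi*x_{i+1}) = 10*(-8) + 12*(-5) - 13*14 - 1*10 = -332
Area = |369 + 332|/2 = 701/2 = 350.5000

350.5000 sq units


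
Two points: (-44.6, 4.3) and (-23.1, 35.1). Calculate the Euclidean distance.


dx = -23.1 + 44.6 = 21.5
dy = 35.1 - 4.3 = 30.8
d = sqrt(462.25 + 948.64) = sqrt(1410.89) = 37.5618

37.5618


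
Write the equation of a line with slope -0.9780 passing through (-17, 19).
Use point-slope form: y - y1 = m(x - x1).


y - 19 = -0.9780(x + 17)
y = -0.9780x + 19 + 0.9780*(-17)
y = -0.9780x + 2.3740

y = -0.9780x + 2.3740


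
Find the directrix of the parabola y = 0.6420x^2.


a = 0.6420
1/(4a) = 0.3894
directrix: y = -0.3894 = -0.3894

y = -0.3894


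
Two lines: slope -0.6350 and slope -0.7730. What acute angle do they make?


m1-m2 = 0.138
1+m1*m2 = 1.490855
tan(theta) = |0.138/1.490855| = 0.092564
theta = arctan(|0.138/1.490855|) = 5.2885 degrees (acute angle)

5.2885 degrees


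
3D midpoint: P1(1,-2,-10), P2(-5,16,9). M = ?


Mx = (1- 5)/2 = -2.0000
My = (-2+16)/2 = 7.0000
Mz = (-10+9)/2 = -0.5000

M = (-2.0000, 7.0000, -0.5000)


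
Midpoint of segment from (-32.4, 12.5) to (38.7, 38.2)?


Mx = (-32.4 + 38.7)/2 = 6.3/2 = 3.1500
My = (12.5 + 38.2)/2 = 50.7/2 = 25.3500

(3.1500, 25.3500)


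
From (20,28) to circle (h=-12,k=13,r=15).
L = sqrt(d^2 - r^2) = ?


d = sqrt((20+ 12)^2 + (28-13)^2) = sqrt(1024+225) = 35.3412
L = sqrt(1249.0000 - 225) = sqrt(1024.0000) = 32.0000

32.0000


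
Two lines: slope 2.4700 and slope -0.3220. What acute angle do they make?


m1-m2 = 2.792
1+m1*m2 = 0.20466
tan(theta) = |2.792/0.20466| = 13.642138
theta = arctan(|2.792/0.20466|) = 85.8076 degrees (acute angle)

85.8076 degrees


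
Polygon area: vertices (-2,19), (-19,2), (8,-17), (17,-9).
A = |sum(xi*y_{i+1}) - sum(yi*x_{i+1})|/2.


sum(xi*y_{i+1}) = -2*2 - 19*(-17) + 8*(-9) + 17*19 = 570
sum(yi*x_{i+1}) = 19*(-19) + 2*8 - 17*17 - 9*(-2) = -616
Area = |570 + 616|/2 = 1186/2 = 593.0000

593.0000 sq units


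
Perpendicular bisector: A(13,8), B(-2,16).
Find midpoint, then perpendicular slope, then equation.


Midpoint = (5.5, 12)
Slope of AB = dy/dx = 8/(-15) = -0.5333
Perp slope = -dx/dy = 15/8 = 1.8750
b = My - (perp slope)*Mx = 12 + (-15*5.5)/8 = 12 - 10.3125 = 1.6875

y = 1.8750x + 1.6875


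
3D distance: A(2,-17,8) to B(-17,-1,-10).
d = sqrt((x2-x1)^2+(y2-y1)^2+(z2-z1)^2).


dx=-19, dy=16, dz=-18
d = sqrt(361+256+324) = sqrt(941) = 30.6757

30.6757


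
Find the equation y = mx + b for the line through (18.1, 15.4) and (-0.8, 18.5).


m = (3.1)/(-18.9) = -0.1640
b = y1 - m*x1 = 15.4 - (3.1*18.1)/(-18.9) = 15.4 + 2.9688 = 18.3688

y = -0.1640x + 18.3688


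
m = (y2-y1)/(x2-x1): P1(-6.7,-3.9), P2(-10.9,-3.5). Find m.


dy = -3.5 + 3.9 = 0.4
dx = -10.9 + 6.7 = -4.2
m = 0.4/(-4.2) = -0.0952

m = -0.0952


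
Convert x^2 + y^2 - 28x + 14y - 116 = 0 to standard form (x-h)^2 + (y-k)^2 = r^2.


h = -D/2 = 28/2 = 14
k = -E/2 = -14/2 = -7
r^2 = h^2 + k^2 - F = 196 + 49 + 116 = 361
r = 19

Center (14, -7), radius = 19


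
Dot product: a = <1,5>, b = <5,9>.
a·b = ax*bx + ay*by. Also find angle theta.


a·b = 1*5 + 5*9 = 5 + 45 = 50
|a| = sqrt(1+25) = 5.0990
|b| = sqrt(25+81) = 10.2956
cos(theta) = 50/(sqrt(26)*sqrt(106)) = 50/sqrt(2756) = 0.952424
theta = arccos(50/sqrt(2756)) = 17.7447 degrees

a·b = 50, theta = 17.7447 deg


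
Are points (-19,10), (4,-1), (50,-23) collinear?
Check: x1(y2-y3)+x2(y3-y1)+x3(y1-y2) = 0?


-19*(-1+ 23) + 4*(-23-10) + 50*(10+ 1)
= -418 - 132 + 550 = 0

Yes, collinear (determinant = 0)


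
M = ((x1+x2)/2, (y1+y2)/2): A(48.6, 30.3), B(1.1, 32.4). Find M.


Mx = (48.6 + 1.1)/2 = 49.7/2 = 24.8500
My = (30.3 + 32.4)/2 = 62.7/2 = 31.3500

(24.8500, 31.3500)


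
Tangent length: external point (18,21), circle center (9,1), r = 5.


d = sqrt((18-9)^2 + (21-1)^2) = sqrt(81+400) = 21.9317
L = sqrt(481.0000 - 25) = sqrt(456.0000) = 21.3542

21.3542


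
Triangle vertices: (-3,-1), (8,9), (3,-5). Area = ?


-3*(9+ 5) = -42
8*(-5+ 1) = -32
3*(-1-9) = -30
sum = -104
Area = |-104|/2 = 52.0000

52.0000 sq units


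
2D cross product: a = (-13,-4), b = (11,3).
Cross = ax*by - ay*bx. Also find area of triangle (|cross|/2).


cross = -13*3 + 4*11 = -39 + 44 = 5
Triangle area = |5|/2 = 5/2 = 2.5000

cross = 5, triangle area = 2.5000


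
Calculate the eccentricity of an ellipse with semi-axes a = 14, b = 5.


c = sqrt(196-25) = sqrt(171) = 13.0767
e = c/a = sqrt(171)/14 = 0.9340

e = 0.9340


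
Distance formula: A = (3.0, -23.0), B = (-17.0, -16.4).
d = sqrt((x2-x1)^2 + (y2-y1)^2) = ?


dx = -17.0 - 3.0 = -20.0
dy = -16.4 + 23.0 = 6.6
d = sqrt(400.0 + 43.56) = sqrt(443.56) = 21.0609

21.0609


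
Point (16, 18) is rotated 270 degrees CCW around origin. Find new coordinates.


cos(270) = 0, sin(270) = -1
x' = 16*0 - 18*(-1) = 18
y' = 16*(-1) + 18*0 = -16

(18, -16)


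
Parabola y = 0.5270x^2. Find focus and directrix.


a = 0.5270
1/(4a) = 0.4744
Focus = (0, 0.4744)
Directrix: y = -0.4744

Focus = (0, 0.4744), Directrix: y = -0.4744


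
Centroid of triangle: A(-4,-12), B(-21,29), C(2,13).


Gx = (-4- 21+2)/3 = -23/3 = -7.6667
Gy = (-12+29+13)/3 = 30/3 = 10.0000

G = (-7.6667, 10.0000)


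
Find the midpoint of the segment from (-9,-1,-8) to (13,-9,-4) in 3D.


Mx = (-9+13)/2 = 2.0000
My = (-1- 9)/2 = -5.0000
Mz = (-8- 4)/2 = -6.0000

M = (2.0000, -5.0000, -6.0000)


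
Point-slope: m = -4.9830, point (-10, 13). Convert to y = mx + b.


y - 13 = -4.9830(x + 10)
y = -4.9830x + 13 + 4.9830*(-10)
y = -4.9830x - 36.8300

y = -4.9830x - 36.8300


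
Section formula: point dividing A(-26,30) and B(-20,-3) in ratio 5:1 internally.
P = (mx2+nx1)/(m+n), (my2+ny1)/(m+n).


Px = (5*(-20) + 1*(-26))/6 = -126/6 = -21.0000
Py = (5*(-3) + 1*30)/6 = 15/6 = 2.5000

P = (-21.0000, 2.5000)


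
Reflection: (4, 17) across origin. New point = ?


Reflection rule for origin: (-x, -y)
(4, 17) -> (-4, -17)

(-4, -17)


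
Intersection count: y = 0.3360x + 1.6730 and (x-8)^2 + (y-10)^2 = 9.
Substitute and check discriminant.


Substitute y = 0.3360x + 1.6730: (x-8)^2 + (0.3360x+1.6730-10)^2 = 9
Expand to Ax^2 + Bx + C = 0, where b-k = -8.327
A = 1+m^2 = 1.112896
B = 2(m(b-k) - h) = 2(0.3360*(-8.327) - 8) = -21.595744
C = h^2 + (b-k)^2 - r^2 = 64 + 69.338929 - 9 = 124.338929
disc = B^2-4AC = 466.3762 - 553.5052 = -87.1290
disc < 0

0 intersection points


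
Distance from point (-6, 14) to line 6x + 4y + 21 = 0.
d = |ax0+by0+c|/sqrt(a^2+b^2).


|6*(-6) + 4*14 + 21| = |41| = 41
sqrt(36 + 16) = sqrt(52) = 7.2111
d = 41/sqrt(52) = 5.6857

5.6857


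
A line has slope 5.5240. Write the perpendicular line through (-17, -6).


Perpendicular slope = -1/m1 = -1/5.5240 = -0.1810
b2 = y0 - m2*x0 = -6 - 17/5.5240 = -6 - 3.0775 = -9.0775

y = -0.1810x - 9.0775


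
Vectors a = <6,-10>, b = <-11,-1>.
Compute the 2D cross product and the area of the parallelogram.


cross = 6*(-1) + 10*(-11) = -6 - 110 = -116
Parallelogram area = |-116| = 116

cross = -116, parallelogram area = 116


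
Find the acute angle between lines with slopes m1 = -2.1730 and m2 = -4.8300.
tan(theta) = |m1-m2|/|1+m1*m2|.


m1-m2 = 2.657
1+m1*m2 = 11.49559
tan(theta) = |2.657/11.49559| = 0.231132
theta = arctan(|2.657/11.49559|) = 13.0144 degrees (acute angle)

13.0144 degrees


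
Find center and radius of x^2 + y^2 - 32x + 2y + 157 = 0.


h = -D/2 = 32/2 = 16
k = -E/2 = -2/2 = -1
r^2 = h^2 + k^2 - F = 256 + 1 - 157 = 100
r = 10

Center (16, -1), radius = 10


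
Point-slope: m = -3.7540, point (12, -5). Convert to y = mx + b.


y + 5 = -3.7540(x - 12)
y = -3.7540x - 5 + 3.7540*12
y = -3.7540x + 40.0480

y = -3.7540x + 40.0480


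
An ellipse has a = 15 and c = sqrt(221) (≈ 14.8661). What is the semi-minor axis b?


b^2 = 15^2 - (sqrt(221))^2 = 225 - 221 = 4
b = sqrt(4) = 2

b = 2


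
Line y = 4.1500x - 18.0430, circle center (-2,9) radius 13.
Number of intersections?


Substitute y = 4.1500x - 18.0430: (x+ 2)^2 + (4.1500x- 18.0430-9)^2 = 169
Expand to Ax^2 + Bx + C = 0, where b-k = -27.043
A = 1+m^2 = 18.2225
B = 2(m(b-k) - h) = 2(4.1500*(-27.043) + 2) = -220.4569
C = h^2 + (b-k)^2 - r^2 = 4 + 731.323849 - 169 = 566.323849
disc = B^2-4AC = 48601.2448 - 41279.3454 = 7321.8994
disc > 0

2 intersection points


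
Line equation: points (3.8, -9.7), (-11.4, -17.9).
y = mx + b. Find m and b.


m = (-8.2)/(-15.2) = 0.5395
b = y1 - m*x1 = -9.7 - (-8.2*3.8)/(-15.2) = -9.7 - 2.0500 = -11.7500

y = 0.5395x - 11.7500


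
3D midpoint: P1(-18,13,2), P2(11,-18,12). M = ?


Mx = (-18+11)/2 = -3.5000
My = (13- 18)/2 = -2.5000
Mz = (2+12)/2 = 7.0000

M = (-3.5000, -2.5000, 7.0000)


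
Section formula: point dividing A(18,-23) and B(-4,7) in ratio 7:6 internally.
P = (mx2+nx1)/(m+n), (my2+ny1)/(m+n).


Px = (7*(-4) + 6*18)/13 = 80/13 = 6.1538
Py = (7*7 + 6*(-23))/13 = -89/13 = -6.8462

P = (6.1538, -6.8462)


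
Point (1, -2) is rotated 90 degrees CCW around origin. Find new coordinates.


cos(90) = 0, sin(90) = 1
x' = 1*0 + 2*1 = 2
y' = 1*1 - 2*0 = 1

(2, 1)


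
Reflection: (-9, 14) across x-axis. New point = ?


Reflection rule for x-axis: (x, -y)
(-9, 14) -> (-9, -14)

(-9, -14)


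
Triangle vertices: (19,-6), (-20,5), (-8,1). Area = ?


19*(5-1) = 76
-20*(1+ 6) = -140
-8*(-6-5) = 88
sum = 24
Area = |24|/2 = 12.0000

12.0000 sq units


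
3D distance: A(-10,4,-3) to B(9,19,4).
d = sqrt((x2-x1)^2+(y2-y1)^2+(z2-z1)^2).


dx=19, dy=15, dz=7
d = sqrt(361+225+49) = sqrt(635) = 25.1992

25.1992


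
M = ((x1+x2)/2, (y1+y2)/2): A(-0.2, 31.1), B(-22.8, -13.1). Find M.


Mx = (-0.2 - 22.8)/2 = -23.0/2 = -11.5000
My = (31.1 - 13.1)/2 = 18.0/2 = 9.0000

(-11.5000, 9.0000)


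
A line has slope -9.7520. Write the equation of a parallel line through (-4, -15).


Parallel lines have equal slopes.
m2 = -9.7520
b2 = -15 + 9.7520*(-4) = -54.0080

y = -9.7520x - 54.0080


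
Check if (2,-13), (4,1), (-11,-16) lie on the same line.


2*(1+ 16) + 4*(-16+ 13) - 11*(-13-1)
= 34 - 12 + 154 = 176

No, not collinear (determinant = 176)


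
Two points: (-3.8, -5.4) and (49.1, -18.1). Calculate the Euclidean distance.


dx = 49.1 + 3.8 = 52.9
dy = -18.1 + 5.4 = -12.7
d = sqrt(2798.41 + 161.29) = sqrt(2959.7) = 54.4031

54.4031


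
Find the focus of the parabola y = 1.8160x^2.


a = 1.8160
4a = 7.2640
focus = (0, 1/7.2640) = (0, 0.1377)

Focus = (0, 0.1377)


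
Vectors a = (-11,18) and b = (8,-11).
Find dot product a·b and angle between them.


a·b = -11*8 + 18*(-11) = -88 - 198 = -286
|a| = sqrt(121+324) = 21.0950
|b| = sqrt(64+121) = 13.6015
cos(theta) = -286/(sqrt(445)*sqrt(185)) = -286/sqrt(82325) = -0.996782
theta = arccos(-286/sqrt(82325)) = 175.4022 degrees

a·b = -286, theta = 175.4022 deg


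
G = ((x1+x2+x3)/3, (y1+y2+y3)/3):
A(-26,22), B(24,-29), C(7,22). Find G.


Gx = (-26+24+7)/3 = 5/3 = 1.6667
Gy = (22- 29+22)/3 = 15/3 = 5.0000

G = (1.6667, 5.0000)


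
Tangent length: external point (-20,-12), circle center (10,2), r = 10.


d = sqrt((-20-10)^2 + (-12-2)^2) = sqrt(900+196) = 33.1059
L = sqrt(1096.0000 - 100) = sqrt(996.0000) = 31.5595

31.5595


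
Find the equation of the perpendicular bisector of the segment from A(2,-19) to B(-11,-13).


Midpoint = (-4.5, -16)
Slope of AB = dy/dx = 6/(-13) = -0.4615
Perp slope = -dx/dy = 13/6 = 2.1667
b = My - (perp slope)*Mx = -16 + (-13*(-4.5))/6 = -16 + 9.7500 = -6.2500

y = 2.1667x - 6.2500


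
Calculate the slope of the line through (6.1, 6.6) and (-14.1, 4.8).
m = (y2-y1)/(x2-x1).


dy = 4.8 - 6.6 = -1.8
dx = -14.1 - 6.1 = -20.2
m = -1.8/(-20.2) = 0.0891

m = 0.0891


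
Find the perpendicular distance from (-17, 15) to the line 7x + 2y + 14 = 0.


|7*(-17) + 2*15 + 14| = |-75| = 75
sqrt(49 + 4) = sqrt(53) = 7.2801
d = 75/sqrt(53) = 10.3020

10.3020


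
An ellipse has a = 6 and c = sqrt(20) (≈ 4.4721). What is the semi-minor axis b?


b^2 = 6^2 - (sqrt(20))^2 = 36 - 20 = 16
b = sqrt(16) = 4

b = 4


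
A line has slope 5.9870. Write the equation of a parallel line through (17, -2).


Parallel lines have equal slopes.
m2 = 5.9870
b2 = -2 - 5.9870*17 = -103.7790

y = 5.9870x - 103.7790


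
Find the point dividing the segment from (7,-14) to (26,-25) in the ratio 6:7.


Px = (6*26 + 7*7)/13 = 205/13 = 15.7692
Py = (6*(-25) + 7*(-14))/13 = -248/13 = -19.0769

P = (15.7692, -19.0769)


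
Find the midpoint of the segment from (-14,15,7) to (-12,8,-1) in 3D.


Mx = (-14- 12)/2 = -13.0000
My = (15+8)/2 = 11.5000
Mz = (7- 1)/2 = 3.0000

M = (-13.0000, 11.5000, 3.0000)


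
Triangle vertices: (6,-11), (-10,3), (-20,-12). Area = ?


6*(3+ 12) = 90
-10*(-12+ 11) = 10
-20*(-11-3) = 280
sum = 380
Area = |380|/2 = 190.0000

190.0000 sq units


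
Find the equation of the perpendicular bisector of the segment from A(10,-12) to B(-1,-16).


Midpoint = (4.5, -14)
Slope of AB = dy/dx = -4/(-11) = 0.3636
Perp slope = -dx/dy = -11/4 = -2.7500
b = My - (perp slope)*Mx = -14 + (-11*4.5)/(-4) = -14 + 12.3750 = -1.6250

y = -2.7500x - 1.6250


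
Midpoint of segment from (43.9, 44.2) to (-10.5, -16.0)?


Mx = (43.9 - 10.5)/2 = 33.4/2 = 16.7000
My = (44.2 - 16.0)/2 = 28.2/2 = 14.1000

(16.7000, 14.1000)


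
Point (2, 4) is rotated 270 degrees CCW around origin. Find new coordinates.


cos(270) = 0, sin(270) = -1
x' = 2*0 - 4*(-1) = 4
y' = 2*(-1) + 4*0 = -2

(4, -2)


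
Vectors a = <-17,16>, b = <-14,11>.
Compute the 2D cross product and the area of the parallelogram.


cross = -17*11 - 16*(-14) = -187 + 224 = 37
Parallelogram area = |37| = 37

cross = 37, parallelogram area = 37


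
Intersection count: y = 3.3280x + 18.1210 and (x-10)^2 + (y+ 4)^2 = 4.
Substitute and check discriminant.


Substitute y = 3.3280x + 18.1210: (x-10)^2 + (3.3280x+18.1210+ 4)^2 = 4
Expand to Ax^2 + Bx + C = 0, where b-k = 22.121
A = 1+m^2 = 12.075584
B = 2(m(b-k) - h) = 2(3.3280*22.121 - 10) = 127.237376
C = h^2 + (b-k)^2 - r^2 = 100 + 489.338641 - 4 = 585.338641
disc = B^2-4AC = 16189.3499 - 28273.2237 = -12083.8738
disc < 0

0 intersection points


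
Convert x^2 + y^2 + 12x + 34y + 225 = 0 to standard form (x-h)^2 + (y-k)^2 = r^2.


h = -D/2 = -12/2 = -6
k = -E/2 = -34/2 = -17
r^2 = h^2 + k^2 - F = 36 + 289 - 225 = 100
r = 10

Center (-6, -17), radius = 10


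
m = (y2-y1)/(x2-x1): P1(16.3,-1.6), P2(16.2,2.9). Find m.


dy = 2.9 + 1.6 = 4.5
dx = 16.2 - 16.3 = -0.1
m = 4.5/(-0.1) = -45.0000

m = -45.0000


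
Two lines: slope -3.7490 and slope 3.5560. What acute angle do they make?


m1-m2 = -7.305
1+m1*m2 = -12.331444
tan(theta) = |-7.305/(-12.331444)| = 0.592388
theta = arctan(|-7.305/(-12.331444)|) = 30.6420 degrees (acute angle)

30.6420 degrees


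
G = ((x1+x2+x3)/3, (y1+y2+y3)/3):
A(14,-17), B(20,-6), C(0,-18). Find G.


Gx = (14+20+0)/3 = 34/3 = 11.3333
Gy = (-17- 6- 18)/3 = -41/3 = -13.6667

G = (11.3333, -13.6667)


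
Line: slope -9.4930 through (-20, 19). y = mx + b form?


y - 19 = -9.4930(x + 20)
y = -9.4930x + 19 + 9.4930*(-20)
y = -9.4930x - 170.8600

y = -9.4930x - 170.8600


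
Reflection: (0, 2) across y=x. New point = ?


Reflection rule for y=x: (y, x)
(0, 2) -> (2, 0)

(2, 0)


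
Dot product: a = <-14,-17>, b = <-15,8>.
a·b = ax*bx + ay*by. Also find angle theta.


a·b = -14*(-15) - 17*8 = 210 - 136 = 74
|a| = sqrt(196+289) = 22.0227
|b| = sqrt(225+64) = 17.0000
cos(theta) = 74/(sqrt(485)*sqrt(289)) = 74/sqrt(140165) = 0.197657
theta = arccos(74/sqrt(140165)) = 78.6000 degrees

a·b = 74, theta = 78.6000 deg


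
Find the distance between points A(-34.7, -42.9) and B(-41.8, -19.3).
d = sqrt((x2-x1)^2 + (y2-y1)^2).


dx = -41.8 + 34.7 = -7.1
dy = -19.3 + 42.9 = 23.6
d = sqrt(50.41 + 556.96) = sqrt(607.37) = 24.6449

24.6449


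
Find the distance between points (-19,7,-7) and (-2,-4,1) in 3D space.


dx=17, dy=-11, dz=8
d = sqrt(289+121+64) = sqrt(474) = 21.7715

21.7715


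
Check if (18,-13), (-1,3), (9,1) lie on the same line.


18*(3-1) - 1*(1+ 13) + 9*(-13-3)
= 36 - 14 - 144 = -122

No, not collinear (determinant = -122)


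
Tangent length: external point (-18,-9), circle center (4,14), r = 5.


d = sqrt((-18-4)^2 + (-9-14)^2) = sqrt(484+529) = 31.8277
L = sqrt(1013.0000 - 25) = sqrt(988.0000) = 31.4325

31.4325


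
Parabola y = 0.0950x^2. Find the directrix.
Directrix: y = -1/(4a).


a = 0.0950
1/(4a) = 2.6316
directrix: y = -2.6316 = -2.6316

y = -2.6316


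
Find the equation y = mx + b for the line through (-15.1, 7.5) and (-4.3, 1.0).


m = (-6.5)/(10.8) = -0.6019
b = y1 - m*x1 = 7.5 - (-6.5*(-15.1))/(10.8) = 7.5 - 9.0880 = -1.5880

y = -0.6019x - 1.5880


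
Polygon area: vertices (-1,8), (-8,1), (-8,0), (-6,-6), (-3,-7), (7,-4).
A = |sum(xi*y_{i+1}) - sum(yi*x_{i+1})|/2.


sum(xi*y_{i+1}) = -1*1 - 8*0 - 8*(-6) - 6*(-7) - 3*(-4) + 7*8 = 157
sum(yi*x_{i+1}) = 8*(-8) + 1*(-8) + 0*(-6) - 6*(-3) - 7*7 - 4*(-1) = -99
Area = |157 + 99|/2 = 256/2 = 128.0000

128.0000 sq units


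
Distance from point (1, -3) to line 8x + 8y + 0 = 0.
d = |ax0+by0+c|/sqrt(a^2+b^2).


|8*1 + 8*(-3) + 0| = |-16| = 16
sqrt(64 + 64) = sqrt(128) = 11.3137
d = 16/sqrt(128) = 1.4142

1.4142


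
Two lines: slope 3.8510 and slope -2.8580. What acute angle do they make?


m1-m2 = 6.709
1+m1*m2 = -10.006158
tan(theta) = |6.709/(-10.006158)| = 0.670487
theta = arctan(|6.709/(-10.006158)|) = 33.8413 degrees (acute angle)

33.8413 degrees


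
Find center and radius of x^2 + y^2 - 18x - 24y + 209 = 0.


h = -D/2 = 18/2 = 9
k = -E/2 = 24/2 = 12
r^2 = h^2 + k^2 - F = 81 + 144 - 209 = 16
r = 4

Center (9, 12), radius = 4


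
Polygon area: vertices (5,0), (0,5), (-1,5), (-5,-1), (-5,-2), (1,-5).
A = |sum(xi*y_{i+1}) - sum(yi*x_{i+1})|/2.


sum(xi*y_{i+1}) = 5*5 + 0*5 - 1*(-1) - 5*(-2) - 5*(-5) + 1*0 = 61
sum(yi*x_{i+1}) = 0*0 + 5*(-1) + 5*(-5) - 1*(-5) - 2*1 - 5*5 = -52
Area = |61 + 52|/2 = 113/2 = 56.5000

56.5000 sq units


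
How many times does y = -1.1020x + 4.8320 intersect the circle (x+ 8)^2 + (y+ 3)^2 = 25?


Substitute y = -1.1020x + 4.8320: (x+ 8)^2 + (-1.1020x+4.8320+ 3)^2 = 25
Expand to Ax^2 + Bx + C = 0, where b-k = 7.832
A = 1+m^2 = 2.214404
B = 2(m(b-k) - h) = 2(-1.1020*7.832 + 8) = -1.261728
C = h^2 + (b-k)^2 - r^2 = 64 + 61.340224 - 25 = 100.340224
disc = B^2-4AC = 1.5920 - 888.7752 = -887.1832
disc < 0

0 intersection points


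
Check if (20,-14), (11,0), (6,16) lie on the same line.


20*(0-16) + 11*(16+ 14) + 6*(-14-0)
= -320 + 330 - 84 = -74

No, not collinear (determinant = -74)


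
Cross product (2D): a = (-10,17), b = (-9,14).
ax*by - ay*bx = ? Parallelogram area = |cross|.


cross = -10*14 - 17*(-9) = -140 + 153 = 13
Parallelogram area = |13| = 13

cross = 13, parallelogram area = 13


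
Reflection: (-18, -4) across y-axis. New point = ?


Reflection rule for y-axis: (-x, y)
(-18, -4) -> (18, -4)

(18, -4)


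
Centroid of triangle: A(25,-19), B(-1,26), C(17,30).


Gx = (25- 1+17)/3 = 41/3 = 13.6667
Gy = (-19+26+30)/3 = 37/3 = 12.3333

G = (13.6667, 12.3333)


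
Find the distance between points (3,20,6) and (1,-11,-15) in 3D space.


dx=-2, dy=-31, dz=-21
d = sqrt(4+961+441) = sqrt(1406) = 37.4967

37.4967


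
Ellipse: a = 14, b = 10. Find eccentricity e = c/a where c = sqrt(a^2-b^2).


c = sqrt(196-100) = sqrt(96) = 9.7980
e = c/a = sqrt(96)/14 = 0.6999

e = 0.6999


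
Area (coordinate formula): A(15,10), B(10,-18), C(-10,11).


15*(-18-11) = -435
10*(11-10) = 10
-10*(10+ 18) = -280
sum = -705
Area = |-705|/2 = 352.5000

352.5000 sq units


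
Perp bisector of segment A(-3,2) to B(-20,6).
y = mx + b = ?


Midpoint = (-11.5, 4)
Slope of AB = dy/dx = 4/(-17) = -0.2353
Perp slope = -dx/dy = 17/4 = 4.2500
b = My - (perp slope)*Mx = 4 + (-17*(-11.5))/4 = 4 + 48.8750 = 52.8750

y = 4.2500x + 52.8750


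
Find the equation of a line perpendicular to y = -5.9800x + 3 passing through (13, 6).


Perpendicular slope = -1/m1 = -1/(-5.9800) = 0.1672
b2 = y0 - m2*x0 = 6 + 13/(-5.9800) = 6 - 2.1739 = 3.8261

y = 0.1672x + 3.8261


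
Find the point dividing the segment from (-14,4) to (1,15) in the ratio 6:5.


Px = (6*1 + 5*(-14))/11 = -64/11 = -5.8182
Py = (6*15 + 5*4)/11 = 110/11 = 10.0000

P = (-5.8182, 10.0000)


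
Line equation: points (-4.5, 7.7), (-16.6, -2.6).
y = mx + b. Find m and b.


m = (-10.3)/(-12.1) = 0.8512
b = y1 - m*x1 = 7.7 - (-10.3*(-4.5))/(-12.1) = 7.7 + 3.8306 = 11.5306

y = 0.8512x + 11.5306


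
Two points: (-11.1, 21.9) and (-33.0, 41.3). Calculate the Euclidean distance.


dx = -33.0 + 11.1 = -21.9
dy = 41.3 - 21.9 = 19.4
d = sqrt(479.61 + 376.36) = sqrt(855.97) = 29.2570

29.2570


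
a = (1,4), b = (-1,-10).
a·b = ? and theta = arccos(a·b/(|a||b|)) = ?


a·b = 1*(-1) + 4*(-10) = -1 - 40 = -41
|a| = sqrt(1+16) = 4.1231
|b| = sqrt(1+100) = 10.0499
cos(theta) = -41/(sqrt(17)*sqrt(101)) = -41/sqrt(1717) = -0.989461
theta = arccos(-41/sqrt(1717)) = 171.6743 degrees

a·b = -41, theta = 171.6743 deg


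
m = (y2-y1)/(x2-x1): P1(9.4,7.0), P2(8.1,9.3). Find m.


dy = 9.3 - 7.0 = 2.3
dx = 8.1 - 9.4 = -1.3
m = 2.3/(-1.3) = -1.7692

m = -1.7692


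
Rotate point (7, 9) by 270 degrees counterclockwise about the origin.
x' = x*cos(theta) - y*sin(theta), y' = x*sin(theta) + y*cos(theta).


cos(270) = 0, sin(270) = -1
x' = 7*0 - 9*(-1) = 9
y' = 7*(-1) + 9*0 = -7

(9, -7)


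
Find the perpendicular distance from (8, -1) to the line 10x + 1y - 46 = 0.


|10*8 + 1*(-1) - 46| = |33| = 33
sqrt(100 + 1) = sqrt(101) = 10.0499
d = 33/sqrt(101) = 3.2836

3.2836


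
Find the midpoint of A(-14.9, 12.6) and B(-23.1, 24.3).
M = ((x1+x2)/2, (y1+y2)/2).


Mx = (-14.9 - 23.1)/2 = -38.0/2 = -19.0000
My = (12.6 + 24.3)/2 = 36.9/2 = 18.4500

(-19.0000, 18.4500)


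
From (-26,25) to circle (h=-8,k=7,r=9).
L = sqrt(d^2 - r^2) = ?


d = sqrt((-26+ 8)^2 + (25-7)^2) = sqrt(324+324) = 25.4558
L = sqrt(648.0000 - 81) = sqrt(567.0000) = 23.8118

23.8118


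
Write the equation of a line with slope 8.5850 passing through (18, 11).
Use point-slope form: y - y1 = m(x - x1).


y - 11 = 8.5850(x - 18)
y = 8.5850x + 11 - 8.5850*18
y = 8.5850x - 143.5300

y = 8.5850x - 143.5300


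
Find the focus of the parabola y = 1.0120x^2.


a = 1.0120
4a = 4.0480
focus = (0, 1/4.0480) = (0, 0.2470)

Focus = (0, 0.2470)


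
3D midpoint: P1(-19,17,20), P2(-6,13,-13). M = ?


Mx = (-19- 6)/2 = -12.5000
My = (17+13)/2 = 15.0000
Mz = (20- 13)/2 = 3.5000

M = (-12.5000, 15.0000, 3.5000)


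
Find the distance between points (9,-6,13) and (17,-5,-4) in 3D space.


dx=8, dy=1, dz=-17
d = sqrt(64+1+289) = sqrt(354) = 18.8149

18.8149


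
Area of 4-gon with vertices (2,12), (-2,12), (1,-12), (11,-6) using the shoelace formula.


sum(xi*y_{i+1}) = 2*12 - 2*(-12) + 1*(-6) + 11*12 = 174
sum(yi*x_{i+1}) = 12*(-2) + 12*1 - 12*11 - 6*2 = -156
Area = |174 + 156|/2 = 330/2 = 165.0000

165.0000 sq units


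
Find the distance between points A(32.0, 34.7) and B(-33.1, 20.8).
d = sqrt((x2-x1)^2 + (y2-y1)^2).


dx = -33.1 - 32.0 = -65.1
dy = 20.8 - 34.7 = -13.9
d = sqrt(4238.01 + 193.21) = sqrt(4431.22) = 66.5674

66.5674


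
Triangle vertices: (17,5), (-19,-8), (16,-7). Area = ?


17*(-8+ 7) = -17
-19*(-7-5) = 228
16*(5+ 8) = 208
sum = 419
Area = |419|/2 = 209.5000

209.5000 sq units


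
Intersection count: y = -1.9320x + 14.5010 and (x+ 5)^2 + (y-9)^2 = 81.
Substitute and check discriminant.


Substitute y = -1.9320x + 14.5010: (x+ 5)^2 + (-1.9320x+14.5010-9)^2 = 81
Expand to Ax^2 + Bx + C = 0, where b-k = 5.501
A = 1+m^2 = 4.732624
B = 2(m(b-k) - h) = 2(-1.9320*5.501 + 5) = -11.255864
C = h^2 + (b-k)^2 - r^2 = 25 + 30.261001 - 81 = -25.738999
disc = B^2-4AC = 126.6945 + 487.2520 = 613.9465
disc > 0

2 intersection points


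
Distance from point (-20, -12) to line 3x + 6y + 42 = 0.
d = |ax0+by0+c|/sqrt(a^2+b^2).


|3*(-20) + 6*(-12) + 42| = |-90| = 90
sqrt(9 + 36) = sqrt(45) = 6.7082
d = 90/sqrt(45) = 13.4164

13.4164


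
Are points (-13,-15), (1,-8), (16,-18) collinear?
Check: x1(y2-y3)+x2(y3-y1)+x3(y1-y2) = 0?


-13*(-8+ 18) + 1*(-18+ 15) + 16*(-15+ 8)
= -130 - 3 - 112 = -245

No, not collinear (determinant = -245)


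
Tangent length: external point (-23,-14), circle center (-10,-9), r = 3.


d = sqrt((-23+ 10)^2 + (-14+ 9)^2) = sqrt(169+25) = 13.9284
L = sqrt(194.0000 - 9) = sqrt(185.0000) = 13.6015

13.6015


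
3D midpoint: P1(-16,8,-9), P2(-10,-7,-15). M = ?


Mx = (-16- 10)/2 = -13.0000
My = (8- 7)/2 = 0.5000
Mz = (-9- 15)/2 = -12.0000

M = (-13.0000, 0.5000, -12.0000)


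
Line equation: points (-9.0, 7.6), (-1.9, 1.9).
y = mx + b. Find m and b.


m = (-5.7)/(7.1) = -0.8028
b = y1 - m*x1 = 7.6 - (-5.7*(-9.0))/(7.1) = 7.6 - 7.2254 = 0.3746

y = -0.8028x + 0.3746


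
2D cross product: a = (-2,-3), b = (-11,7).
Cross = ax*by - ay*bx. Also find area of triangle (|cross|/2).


cross = -2*7 + 3*(-11) = -14 - 33 = -47
Triangle area = |-47|/2 = 47/2 = 23.5000

cross = -47, triangle area = 23.5000


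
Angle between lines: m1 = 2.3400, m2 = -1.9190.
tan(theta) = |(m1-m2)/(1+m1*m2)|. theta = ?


m1-m2 = 4.259
1+m1*m2 = -3.49046
tan(theta) = |4.259/(-3.49046)| = 1.220183
theta = arctan(|4.259/(-3.49046)|) = 50.6637 degrees (acute angle)

50.6637 degrees


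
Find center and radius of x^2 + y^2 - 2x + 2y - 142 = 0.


h = -D/2 = 2/2 = 1
k = -E/2 = -2/2 = -1
r^2 = h^2 + k^2 - F = 1 + 1 + 142 = 144
r = 12

Center (1, -1), radius = 12


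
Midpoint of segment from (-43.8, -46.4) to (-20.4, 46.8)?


Mx = (-43.8 - 20.4)/2 = -64.2/2 = -32.1000
My = (-46.4 + 46.8)/2 = 0.4/2 = 0.2000

(-32.1000, 0.2000)


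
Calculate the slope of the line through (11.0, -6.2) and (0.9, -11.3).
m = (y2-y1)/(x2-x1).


dy = -11.3 + 6.2 = -5.1
dx = 0.9 - 11.0 = -10.1
m = -5.1/(-10.1) = 0.5050

m = 0.5050


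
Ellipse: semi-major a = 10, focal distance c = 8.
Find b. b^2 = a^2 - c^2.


b^2 = 10^2 - (8)^2 = 100 - 64 = 36
b = sqrt(36) = 6

b = 6


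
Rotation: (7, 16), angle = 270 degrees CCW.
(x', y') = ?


cos(270) = 0, sin(270) = -1
x' = 7*0 - 16*(-1) = 16
y' = 7*(-1) + 16*0 = -7

(16, -7)


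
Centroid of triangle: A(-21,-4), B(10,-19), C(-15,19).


Gx = (-21+10- 15)/3 = -26/3 = -8.6667
Gy = (-4- 19+19)/3 = -4/3 = -1.3333

G = (-8.6667, -1.3333)


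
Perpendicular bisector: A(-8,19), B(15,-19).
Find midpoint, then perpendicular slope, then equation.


Midpoint = (3.5, 0)
Slope of AB = dy/dx = -38/23 = -1.6522
Perp slope = -dx/dy = 23/38 = 0.6053
b = My - (perp slope)*Mx = 0 + (23*3.5)/(-38) = 0 - 2.1184 = -2.1184

y = 0.6053x - 2.1184


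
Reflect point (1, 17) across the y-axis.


Reflection rule for y-axis: (-x, y)
(1, 17) -> (-1, 17)

(-1, 17)


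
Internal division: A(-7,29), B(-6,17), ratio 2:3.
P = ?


Px = (2*(-6) + 3*(-7))/5 = -33/5 = -6.6000
Py = (2*17 + 3*29)/5 = 121/5 = 24.2000

P = (-6.6000, 24.2000)


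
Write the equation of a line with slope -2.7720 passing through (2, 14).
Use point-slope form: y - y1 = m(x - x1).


y - 14 = -2.7720(x - 2)
y = -2.7720x + 14 + 2.7720*2
y = -2.7720x + 19.5440

y = -2.7720x + 19.5440


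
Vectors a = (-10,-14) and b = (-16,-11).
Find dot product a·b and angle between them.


a·b = -10*(-16) - 14*(-11) = 160 + 154 = 314
|a| = sqrt(100+196) = 17.2047
|b| = sqrt(256+121) = 19.4165
cos(theta) = 314/(sqrt(296)*sqrt(377)) = 314/sqrt(111592) = 0.939968
theta = arccos(314/sqrt(111592)) = 19.9538 degrees

a·b = 314, theta = 19.9538 deg


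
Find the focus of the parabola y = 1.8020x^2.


a = 1.8020
4a = 7.2080
focus = (0, 1/7.2080) = (0, 0.1387)

Focus = (0, 0.1387)


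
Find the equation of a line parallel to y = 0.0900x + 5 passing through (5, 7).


Parallel lines have equal slopes.
m2 = 0.0900
b2 = 7 - 0.0900*5 = 6.5500

y = 0.0900x + 6.5500


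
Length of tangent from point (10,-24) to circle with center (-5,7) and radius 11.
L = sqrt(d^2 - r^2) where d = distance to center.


d = sqrt((10+ 5)^2 + (-24-7)^2) = sqrt(225+961) = 34.4384
L = sqrt(1186.0000 - 121) = sqrt(1065.0000) = 32.6343

32.6343


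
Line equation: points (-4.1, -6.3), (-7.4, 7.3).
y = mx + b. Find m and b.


m = (13.6)/(-3.3) = -4.1212
b = y1 - m*x1 = -6.3 - (13.6*(-4.1))/(-3.3) = -6.3 - 16.8970 = -23.1970

y = -4.1212x - 23.1970
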